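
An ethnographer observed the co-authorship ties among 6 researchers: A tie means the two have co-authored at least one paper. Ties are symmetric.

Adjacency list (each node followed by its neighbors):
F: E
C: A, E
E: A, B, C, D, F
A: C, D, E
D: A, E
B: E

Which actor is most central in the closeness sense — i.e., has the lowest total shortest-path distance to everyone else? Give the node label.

E

Farness (sum of distances to all others) for each node — A:7, B:9, C:8, D:8, E:5, F:9.
The smallest farness is 5, for E, so E has the highest closeness.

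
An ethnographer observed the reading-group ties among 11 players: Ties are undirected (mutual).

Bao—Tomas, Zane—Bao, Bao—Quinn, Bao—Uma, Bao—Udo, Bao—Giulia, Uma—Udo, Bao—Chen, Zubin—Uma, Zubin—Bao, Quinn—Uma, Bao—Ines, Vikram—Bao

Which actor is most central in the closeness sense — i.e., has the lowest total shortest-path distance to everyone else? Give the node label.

Bao

Farness (sum of distances to all others) for each node — Bao:10, Chen:19, Giulia:19, Ines:19, Quinn:18, Tomas:19, Udo:18, Uma:16, Vikram:19, Zane:19, Zubin:18.
The smallest farness is 10, for Bao, so Bao has the highest closeness.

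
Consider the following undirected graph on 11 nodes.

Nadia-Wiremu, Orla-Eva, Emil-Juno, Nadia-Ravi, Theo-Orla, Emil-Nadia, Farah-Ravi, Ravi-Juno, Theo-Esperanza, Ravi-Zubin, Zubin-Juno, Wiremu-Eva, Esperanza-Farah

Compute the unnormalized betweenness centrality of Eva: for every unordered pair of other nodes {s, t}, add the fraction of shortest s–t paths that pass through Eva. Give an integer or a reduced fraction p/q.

Pairs whose geodesics pass through Eva — Emil–Orla: 1; Emil–Theo: 1/3; Nadia–Orla: 1; Nadia–Theo: 1/2; Wiremu–Orla: 1; Wiremu–Theo: 1; Wiremu–Esperanza: 1/2; Orla–Ravi: 1/2; Orla–Zubin: 1/2; Orla–Juno: 2/3.
All other pairs contribute 0.
Summing the contributions gives betweenness(Eva) = 7.

7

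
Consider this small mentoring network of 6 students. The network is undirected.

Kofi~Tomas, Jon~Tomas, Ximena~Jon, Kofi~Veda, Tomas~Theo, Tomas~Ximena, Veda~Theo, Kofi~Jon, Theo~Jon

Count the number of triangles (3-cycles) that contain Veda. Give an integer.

Veda's neighbors are Kofi and Theo, but none of them are tied to each other, so no triangle contains Veda.

0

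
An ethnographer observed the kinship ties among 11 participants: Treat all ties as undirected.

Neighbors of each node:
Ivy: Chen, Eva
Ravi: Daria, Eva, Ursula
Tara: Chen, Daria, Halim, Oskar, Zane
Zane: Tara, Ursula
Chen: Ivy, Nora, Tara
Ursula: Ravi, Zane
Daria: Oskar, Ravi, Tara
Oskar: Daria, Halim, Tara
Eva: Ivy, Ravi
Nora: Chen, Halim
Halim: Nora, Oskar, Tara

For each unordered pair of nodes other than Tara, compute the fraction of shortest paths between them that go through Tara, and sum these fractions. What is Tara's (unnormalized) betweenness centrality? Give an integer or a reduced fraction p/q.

103/6

Pairs whose geodesics pass through Tara — Ursula–Oskar: 1/2; Ursula–Halim: 1; Ursula–Nora: 2/2; Ursula–Chen: 1; Zane–Daria: 1; Zane–Oskar: 1; Zane–Halim: 1; Zane–Nora: 2/2; Zane–Chen: 1; Zane–Ivy: 1; Daria–Halim: 1/2; Daria–Nora: 2/3; Daria–Chen: 1; Daria–Ivy: 1/2 … (+8 more pairs).
All other pairs contribute 0.
Summing the contributions gives betweenness(Tara) = 103/6.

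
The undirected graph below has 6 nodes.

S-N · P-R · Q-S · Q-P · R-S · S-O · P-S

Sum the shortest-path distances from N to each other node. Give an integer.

Distances from N: O:2, P:2, Q:2, R:2, S:1.
Sum = 2 + 2 + 2 + 2 + 1 = 9.

9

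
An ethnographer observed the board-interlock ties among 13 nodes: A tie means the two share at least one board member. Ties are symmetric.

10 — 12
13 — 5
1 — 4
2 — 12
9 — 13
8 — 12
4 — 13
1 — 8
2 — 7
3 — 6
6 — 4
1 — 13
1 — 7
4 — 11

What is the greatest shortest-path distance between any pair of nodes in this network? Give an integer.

Eccentricity of each node (its greatest distance to any other): 1:3, 2:5, 3:6, 4:4, 5:5, 6:5, 7:4, 8:4, 9:5, 10:6, 11:5, 12:5, 13:4.
The maximum eccentricity is 6, realized for instance by the pair 10–3 via 10 – 12 – 8 – 1 – 4 – 6 – 3. So the diameter is 6.

6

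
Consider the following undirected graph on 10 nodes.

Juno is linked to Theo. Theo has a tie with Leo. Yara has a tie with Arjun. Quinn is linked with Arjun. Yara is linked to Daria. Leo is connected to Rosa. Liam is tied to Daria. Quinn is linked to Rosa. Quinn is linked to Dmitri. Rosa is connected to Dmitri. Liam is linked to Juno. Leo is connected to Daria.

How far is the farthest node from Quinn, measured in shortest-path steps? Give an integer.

Distances from Quinn: Arjun:1, Daria:3, Dmitri:1, Juno:4, Leo:2, Liam:4, Rosa:1, Theo:3, Yara:2.
The largest is 4 (to Liam and Juno), so the eccentricity of Quinn is 4.

4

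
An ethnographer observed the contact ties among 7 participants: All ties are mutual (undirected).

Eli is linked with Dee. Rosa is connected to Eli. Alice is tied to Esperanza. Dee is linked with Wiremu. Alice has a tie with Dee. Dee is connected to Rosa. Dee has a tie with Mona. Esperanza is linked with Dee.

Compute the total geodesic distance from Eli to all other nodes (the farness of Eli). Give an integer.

Distances from Eli: Alice:2, Dee:1, Esperanza:2, Mona:2, Rosa:1, Wiremu:2.
Sum = 2 + 1 + 2 + 2 + 1 + 2 = 10.

10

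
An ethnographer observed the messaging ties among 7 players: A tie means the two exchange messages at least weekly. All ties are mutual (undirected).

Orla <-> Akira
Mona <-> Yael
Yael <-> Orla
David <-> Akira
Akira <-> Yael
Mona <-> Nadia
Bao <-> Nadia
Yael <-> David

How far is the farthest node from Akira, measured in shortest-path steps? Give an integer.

Distances from Akira: Bao:4, David:1, Mona:2, Nadia:3, Orla:1, Yael:1.
The largest is 4 (to Bao), so the eccentricity of Akira is 4.

4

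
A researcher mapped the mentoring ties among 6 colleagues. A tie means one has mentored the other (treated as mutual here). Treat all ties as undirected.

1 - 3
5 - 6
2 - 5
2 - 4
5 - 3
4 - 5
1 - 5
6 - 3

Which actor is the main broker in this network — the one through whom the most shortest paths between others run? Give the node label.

Unnormalized betweenness of each node: 1:0, 2:0, 3:1/2, 4:0, 5:13/2, 6:0.
5 has the largest value, 13/2, making it the main broker — the node through which the most shortest paths run.

5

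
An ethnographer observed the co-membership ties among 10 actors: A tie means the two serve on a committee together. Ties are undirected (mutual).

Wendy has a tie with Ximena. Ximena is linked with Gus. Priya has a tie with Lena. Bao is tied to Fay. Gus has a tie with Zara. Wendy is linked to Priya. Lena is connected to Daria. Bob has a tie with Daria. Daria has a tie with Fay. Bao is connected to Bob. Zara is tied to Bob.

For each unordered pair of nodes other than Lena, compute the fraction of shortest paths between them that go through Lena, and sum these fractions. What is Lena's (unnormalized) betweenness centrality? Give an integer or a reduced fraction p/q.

17/2

Pairs whose geodesics pass through Lena — Daria–Priya: 1; Daria–Wendy: 1; Daria–Ximena: 1/2; Priya–Zara: 1/2; Priya–Bob: 1; Priya–Bao: 2/2; Priya–Fay: 1; Wendy–Bob: 1/2; Wendy–Bao: 2/3; Wendy–Fay: 1; Ximena–Fay: 1/3.
All other pairs contribute 0.
Summing the contributions gives betweenness(Lena) = 17/2.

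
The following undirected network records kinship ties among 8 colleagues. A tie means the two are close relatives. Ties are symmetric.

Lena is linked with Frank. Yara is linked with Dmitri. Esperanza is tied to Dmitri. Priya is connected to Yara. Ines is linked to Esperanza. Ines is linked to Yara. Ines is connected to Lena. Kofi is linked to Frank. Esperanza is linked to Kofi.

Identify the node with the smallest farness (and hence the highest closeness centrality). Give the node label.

Farness (sum of distances to all others) for each node — Dmitri:14, Esperanza:12, Frank:16, Ines:11, Kofi:15, Lena:14, Priya:19, Yara:13.
The smallest farness is 11, for Ines, so Ines has the highest closeness.

Ines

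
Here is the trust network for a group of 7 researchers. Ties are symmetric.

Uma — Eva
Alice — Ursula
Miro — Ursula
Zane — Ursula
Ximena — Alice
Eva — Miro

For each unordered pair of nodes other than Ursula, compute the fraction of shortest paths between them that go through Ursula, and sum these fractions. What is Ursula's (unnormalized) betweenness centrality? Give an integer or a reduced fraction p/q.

Pairs whose geodesics pass through Ursula — Ximena–Miro: 1; Ximena–Uma: 1; Ximena–Eva: 1; Ximena–Zane: 1; Miro–Alice: 1; Miro–Zane: 1; Uma–Alice: 1; Uma–Zane: 1; Eva–Alice: 1; Eva–Zane: 1; Alice–Zane: 1.
All other pairs contribute 0.
Summing the contributions gives betweenness(Ursula) = 11.

11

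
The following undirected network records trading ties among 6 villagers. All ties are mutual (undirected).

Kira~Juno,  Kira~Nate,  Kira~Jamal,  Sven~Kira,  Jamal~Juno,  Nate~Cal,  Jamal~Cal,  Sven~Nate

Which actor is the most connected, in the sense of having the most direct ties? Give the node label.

Degrees — Cal:2, Jamal:3, Juno:2, Kira:4, Nate:3, Sven:2.
The maximum is 4, attained only by Kira.

Kira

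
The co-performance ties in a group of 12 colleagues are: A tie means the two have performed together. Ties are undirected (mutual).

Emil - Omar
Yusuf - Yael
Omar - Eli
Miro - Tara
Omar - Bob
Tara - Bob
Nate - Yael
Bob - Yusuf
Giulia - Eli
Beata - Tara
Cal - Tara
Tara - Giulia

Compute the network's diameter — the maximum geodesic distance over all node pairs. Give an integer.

Eccentricity of each node (its greatest distance to any other): Beata:5, Bob:3, Cal:5, Eli:5, Emil:5, Giulia:5, Miro:5, Nate:5, Omar:4, Tara:4, Yael:4, Yusuf:3.
The maximum eccentricity is 5, realized for instance by the pair Miro–Nate via Miro – Tara – Bob – Yusuf – Yael – Nate. So the diameter is 5.

5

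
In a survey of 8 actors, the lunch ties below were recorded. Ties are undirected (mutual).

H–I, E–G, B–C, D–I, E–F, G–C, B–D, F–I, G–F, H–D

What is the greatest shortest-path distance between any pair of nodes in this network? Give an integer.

Eccentricity of each node (its greatest distance to any other): B:3, C:3, D:3, E:3, F:3, G:3, H:3, I:3.
The maximum eccentricity is 3, realized for instance by the pair F–B via F – G – C – B. So the diameter is 3.

3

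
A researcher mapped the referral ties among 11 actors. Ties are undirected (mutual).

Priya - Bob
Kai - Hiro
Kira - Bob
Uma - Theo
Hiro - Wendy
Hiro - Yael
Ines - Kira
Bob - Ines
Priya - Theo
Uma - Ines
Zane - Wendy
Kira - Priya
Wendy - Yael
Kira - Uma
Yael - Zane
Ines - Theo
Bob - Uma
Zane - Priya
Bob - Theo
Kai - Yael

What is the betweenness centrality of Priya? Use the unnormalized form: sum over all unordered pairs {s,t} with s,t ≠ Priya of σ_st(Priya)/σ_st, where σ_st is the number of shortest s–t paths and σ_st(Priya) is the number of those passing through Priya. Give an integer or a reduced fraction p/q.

Pairs whose geodesics pass through Priya — Uma–Kai: 3/3; Uma–Zane: 3/3; Uma–Yael: 3/3; Uma–Wendy: 3/3; Uma–Hiro: 6/6; Kira–Theo: 1/4; Kira–Kai: 1; Kira–Zane: 1; Kira–Yael: 1; Kira–Wendy: 1; Kira–Hiro: 2/2; Theo–Kai: 1; Theo–Zane: 1; Theo–Yael: 1 … (+12 more pairs).
All other pairs contribute 0.
Summing the contributions gives betweenness(Priya) = 101/4.

101/4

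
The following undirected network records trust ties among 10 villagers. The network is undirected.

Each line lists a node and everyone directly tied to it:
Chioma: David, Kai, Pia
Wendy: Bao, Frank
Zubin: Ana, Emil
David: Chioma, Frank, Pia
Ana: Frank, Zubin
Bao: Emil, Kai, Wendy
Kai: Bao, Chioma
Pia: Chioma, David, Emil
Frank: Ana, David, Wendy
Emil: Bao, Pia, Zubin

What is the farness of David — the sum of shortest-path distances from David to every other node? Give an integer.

Distances from David: Ana:2, Bao:3, Chioma:1, Emil:2, Frank:1, Kai:2, Pia:1, Wendy:2, Zubin:3.
Sum = 2 + 3 + 1 + 2 + 1 + 2 + 1 + 2 + 3 = 17.

17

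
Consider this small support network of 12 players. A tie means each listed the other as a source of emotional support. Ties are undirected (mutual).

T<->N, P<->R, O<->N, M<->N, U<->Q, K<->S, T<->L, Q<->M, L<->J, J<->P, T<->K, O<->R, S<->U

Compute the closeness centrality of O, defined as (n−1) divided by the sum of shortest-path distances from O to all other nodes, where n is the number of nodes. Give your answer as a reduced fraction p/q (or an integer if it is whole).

Distances from O: J:3, K:3, L:3, M:2, N:1, P:2, Q:3, R:1, S:4, T:2, U:4. Sum = 28.
n = 12, so closeness = 11/28.

11/28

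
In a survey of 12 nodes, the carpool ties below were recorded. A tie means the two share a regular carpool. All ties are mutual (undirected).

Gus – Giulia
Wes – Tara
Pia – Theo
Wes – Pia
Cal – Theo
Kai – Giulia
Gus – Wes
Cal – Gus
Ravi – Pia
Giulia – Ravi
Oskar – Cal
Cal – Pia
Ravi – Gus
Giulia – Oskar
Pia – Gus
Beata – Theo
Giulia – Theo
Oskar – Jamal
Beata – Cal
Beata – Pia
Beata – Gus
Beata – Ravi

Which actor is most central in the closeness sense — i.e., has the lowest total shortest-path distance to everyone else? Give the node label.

Farness (sum of distances to all others) for each node — Beata:20, Cal:19, Giulia:18, Gus:17, Jamal:32, Kai:28, Oskar:22, Pia:18, Ravi:20, Tara:33, Theo:20, Wes:23.
The smallest farness is 17, for Gus, so Gus has the highest closeness.

Gus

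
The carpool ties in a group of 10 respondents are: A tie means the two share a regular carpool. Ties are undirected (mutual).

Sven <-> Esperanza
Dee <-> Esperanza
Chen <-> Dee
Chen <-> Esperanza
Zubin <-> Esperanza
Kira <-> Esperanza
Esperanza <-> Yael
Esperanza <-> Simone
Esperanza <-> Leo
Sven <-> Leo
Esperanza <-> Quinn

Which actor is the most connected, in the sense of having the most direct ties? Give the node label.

Esperanza

Degrees — Chen:2, Dee:2, Esperanza:9, Kira:1, Leo:2, Quinn:1, Simone:1, Sven:2, Yael:1, Zubin:1.
The maximum is 9, attained only by Esperanza.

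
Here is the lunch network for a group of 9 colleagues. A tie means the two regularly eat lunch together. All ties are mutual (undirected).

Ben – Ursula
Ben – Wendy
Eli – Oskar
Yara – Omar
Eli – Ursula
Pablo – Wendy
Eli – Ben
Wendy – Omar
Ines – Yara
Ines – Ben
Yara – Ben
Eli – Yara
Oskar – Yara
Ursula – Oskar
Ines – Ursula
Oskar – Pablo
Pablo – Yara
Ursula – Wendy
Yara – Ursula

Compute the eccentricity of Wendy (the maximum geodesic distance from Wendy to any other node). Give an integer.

2

Distances from Wendy: Ben:1, Eli:2, Ines:2, Omar:1, Oskar:2, Pablo:1, Ursula:1, Yara:2.
The largest is 2 (to Oskar, Ines, Eli, and Yara), so the eccentricity of Wendy is 2.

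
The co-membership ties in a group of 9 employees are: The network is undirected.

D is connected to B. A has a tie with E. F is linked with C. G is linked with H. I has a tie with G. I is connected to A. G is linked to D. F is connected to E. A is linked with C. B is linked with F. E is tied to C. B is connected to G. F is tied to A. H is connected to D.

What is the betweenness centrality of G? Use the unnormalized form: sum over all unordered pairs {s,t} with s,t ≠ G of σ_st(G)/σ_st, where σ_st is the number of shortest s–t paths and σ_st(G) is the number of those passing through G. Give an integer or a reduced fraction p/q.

Pairs whose geodesics pass through G — F–H: 1/2; E–H: 2/3; C–H: 2/3; A–D: 1/2; A–H: 1; D–I: 1; H–I: 1; H–B: 1/2; I–B: 1.
All other pairs contribute 0.
Summing the contributions gives betweenness(G) = 41/6.

41/6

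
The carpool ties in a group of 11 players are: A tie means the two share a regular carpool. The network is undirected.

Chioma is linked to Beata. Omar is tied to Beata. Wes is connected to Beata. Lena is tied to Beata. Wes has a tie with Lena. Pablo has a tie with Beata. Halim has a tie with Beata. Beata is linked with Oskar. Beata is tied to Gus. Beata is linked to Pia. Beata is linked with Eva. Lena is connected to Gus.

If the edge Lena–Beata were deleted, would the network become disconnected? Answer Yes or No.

No

Even without that edge, Lena still reaches Beata via Lena – Gus – Beata, so the network stays connected. Not a bridge.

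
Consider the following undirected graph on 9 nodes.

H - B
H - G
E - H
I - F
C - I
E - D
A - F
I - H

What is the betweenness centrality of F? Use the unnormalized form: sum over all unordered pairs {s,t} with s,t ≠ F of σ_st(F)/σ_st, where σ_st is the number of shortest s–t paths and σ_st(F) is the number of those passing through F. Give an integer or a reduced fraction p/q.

Pairs whose geodesics pass through F — C–A: 1; H–A: 1; I–A: 1; A–B: 1; A–E: 1; A–D: 1; A–G: 1.
All other pairs contribute 0.
Summing the contributions gives betweenness(F) = 7.

7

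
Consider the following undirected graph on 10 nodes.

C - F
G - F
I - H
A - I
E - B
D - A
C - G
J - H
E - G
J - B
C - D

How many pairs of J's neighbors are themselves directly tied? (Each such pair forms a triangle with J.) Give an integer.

J's neighbors are B and H, but none of them are tied to each other, so no triangle contains J.

0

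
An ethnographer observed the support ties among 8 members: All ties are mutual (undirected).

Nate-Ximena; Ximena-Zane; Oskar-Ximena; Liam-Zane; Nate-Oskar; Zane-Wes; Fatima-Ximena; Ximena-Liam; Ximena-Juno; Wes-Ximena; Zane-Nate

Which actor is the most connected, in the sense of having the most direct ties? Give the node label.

Ximena

Degrees — Fatima:1, Juno:1, Liam:2, Nate:3, Oskar:2, Wes:2, Ximena:7, Zane:4.
The maximum is 7, attained only by Ximena.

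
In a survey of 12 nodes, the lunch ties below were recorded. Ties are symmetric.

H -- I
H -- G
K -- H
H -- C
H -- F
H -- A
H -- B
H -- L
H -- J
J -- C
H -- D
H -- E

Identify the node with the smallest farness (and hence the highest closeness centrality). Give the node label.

Farness (sum of distances to all others) for each node — A:21, B:21, C:20, D:21, E:21, F:21, G:21, H:11, I:21, J:20, K:21, L:21.
The smallest farness is 11, for H, so H has the highest closeness.

H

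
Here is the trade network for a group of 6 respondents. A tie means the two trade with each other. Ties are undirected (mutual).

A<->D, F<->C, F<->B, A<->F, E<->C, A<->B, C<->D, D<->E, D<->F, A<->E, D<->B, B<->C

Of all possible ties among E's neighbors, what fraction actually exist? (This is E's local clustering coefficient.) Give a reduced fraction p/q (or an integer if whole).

2/3

E's neighbors: A, C, and D (k = 3).
Possible neighbor pairs: C(3,2) = 3. Edges among them: A–D, C–D → e = 2.
Clustering(E) = 2/3.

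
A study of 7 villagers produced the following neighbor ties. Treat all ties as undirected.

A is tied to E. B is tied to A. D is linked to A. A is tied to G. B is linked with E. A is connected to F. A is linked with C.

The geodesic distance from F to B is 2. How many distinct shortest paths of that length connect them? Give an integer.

The shortest distance is 2, and the only length-2 path is F–A–B. So there is exactly 1 shortest path.

1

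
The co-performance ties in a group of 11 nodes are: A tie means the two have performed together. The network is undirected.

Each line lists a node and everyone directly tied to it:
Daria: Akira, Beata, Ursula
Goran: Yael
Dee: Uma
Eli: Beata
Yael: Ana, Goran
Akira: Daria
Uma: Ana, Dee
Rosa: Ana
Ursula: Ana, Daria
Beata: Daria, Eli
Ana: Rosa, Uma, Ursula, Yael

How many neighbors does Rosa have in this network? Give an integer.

1

Rosa is directly tied to Ana. That is 1 neighbor, so the degree of Rosa is 1.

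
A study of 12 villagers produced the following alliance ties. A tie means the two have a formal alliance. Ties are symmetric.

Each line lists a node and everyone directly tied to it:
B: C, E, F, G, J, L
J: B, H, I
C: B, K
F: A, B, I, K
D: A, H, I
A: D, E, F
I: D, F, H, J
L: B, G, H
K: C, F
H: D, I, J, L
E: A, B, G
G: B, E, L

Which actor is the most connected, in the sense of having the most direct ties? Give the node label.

Degrees — A:3, B:6, C:2, D:3, E:3, F:4, G:3, H:4, I:4, J:3, K:2, L:3.
The maximum is 6, attained only by B.

B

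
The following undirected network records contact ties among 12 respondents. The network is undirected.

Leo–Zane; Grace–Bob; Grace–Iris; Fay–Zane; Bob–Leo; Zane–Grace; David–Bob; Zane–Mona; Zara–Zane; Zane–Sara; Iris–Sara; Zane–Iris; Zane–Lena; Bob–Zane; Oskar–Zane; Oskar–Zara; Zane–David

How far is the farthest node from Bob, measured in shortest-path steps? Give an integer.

Distances from Bob: David:1, Fay:2, Grace:1, Iris:2, Lena:2, Leo:1, Mona:2, Oskar:2, Sara:2, Zane:1, Zara:2.
The largest is 2 (to Iris, Lena, Fay, Zara, Sara, Oskar, and Mona), so the eccentricity of Bob is 2.

2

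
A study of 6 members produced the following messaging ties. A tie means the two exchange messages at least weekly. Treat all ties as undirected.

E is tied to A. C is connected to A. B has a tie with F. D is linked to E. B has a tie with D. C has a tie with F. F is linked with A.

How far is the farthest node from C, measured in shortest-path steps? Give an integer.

3

Distances from C: A:1, B:2, D:3, E:2, F:1.
The largest is 3 (to D), so the eccentricity of C is 3.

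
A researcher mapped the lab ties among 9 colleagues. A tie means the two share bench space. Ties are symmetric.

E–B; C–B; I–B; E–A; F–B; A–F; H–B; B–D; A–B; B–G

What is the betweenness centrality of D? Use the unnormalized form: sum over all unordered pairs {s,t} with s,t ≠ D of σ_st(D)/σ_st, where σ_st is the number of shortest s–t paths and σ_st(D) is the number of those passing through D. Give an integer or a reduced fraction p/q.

No shortest path between any pair of other nodes passes through D.
Summing the contributions gives betweenness(D) = 0.

0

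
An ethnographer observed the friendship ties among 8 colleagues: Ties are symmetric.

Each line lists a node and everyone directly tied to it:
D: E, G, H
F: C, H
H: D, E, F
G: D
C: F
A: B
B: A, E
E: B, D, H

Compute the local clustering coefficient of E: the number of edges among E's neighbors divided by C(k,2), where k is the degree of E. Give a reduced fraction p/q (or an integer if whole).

E's neighbors: B, D, and H (k = 3).
Possible neighbor pairs: C(3,2) = 3. Edges among them: D–H → e = 1.
Clustering(E) = 1/3.

1/3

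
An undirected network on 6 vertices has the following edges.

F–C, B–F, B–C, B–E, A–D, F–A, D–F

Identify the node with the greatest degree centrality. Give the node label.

Degrees — A:2, B:3, C:2, D:2, E:1, F:4.
The maximum is 4, attained only by F.

F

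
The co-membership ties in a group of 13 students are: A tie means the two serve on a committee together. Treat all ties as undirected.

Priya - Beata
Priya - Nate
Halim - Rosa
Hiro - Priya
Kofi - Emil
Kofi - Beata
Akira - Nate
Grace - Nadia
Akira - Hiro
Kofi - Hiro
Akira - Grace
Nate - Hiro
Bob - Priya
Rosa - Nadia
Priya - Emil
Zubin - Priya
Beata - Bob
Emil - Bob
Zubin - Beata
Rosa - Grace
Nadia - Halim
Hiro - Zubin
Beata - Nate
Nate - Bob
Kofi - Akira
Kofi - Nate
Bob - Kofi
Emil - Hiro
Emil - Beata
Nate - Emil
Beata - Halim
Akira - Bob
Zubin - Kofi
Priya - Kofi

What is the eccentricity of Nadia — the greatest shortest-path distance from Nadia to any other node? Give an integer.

Distances from Nadia: Akira:2, Beata:2, Bob:3, Emil:3, Grace:1, Halim:1, Hiro:3, Kofi:3, Nate:3, Priya:3, Rosa:1, Zubin:3.
The largest is 3 (to Bob, Hiro, Nate, Kofi, Emil, Priya, and Zubin), so the eccentricity of Nadia is 3.

3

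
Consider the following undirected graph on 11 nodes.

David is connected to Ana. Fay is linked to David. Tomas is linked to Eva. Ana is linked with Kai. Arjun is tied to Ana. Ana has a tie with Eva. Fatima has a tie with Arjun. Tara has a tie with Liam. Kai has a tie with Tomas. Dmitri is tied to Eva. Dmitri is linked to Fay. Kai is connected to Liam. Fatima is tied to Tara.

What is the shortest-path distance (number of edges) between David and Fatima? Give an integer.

3

One shortest route is David – Ana – Arjun – Fatima, which uses 3 edges, and at distance 2 from David we only reach {Arjun, Dmitri, Eva, Kai}, which does not include Fatima. So d(David,Fatima) = 3.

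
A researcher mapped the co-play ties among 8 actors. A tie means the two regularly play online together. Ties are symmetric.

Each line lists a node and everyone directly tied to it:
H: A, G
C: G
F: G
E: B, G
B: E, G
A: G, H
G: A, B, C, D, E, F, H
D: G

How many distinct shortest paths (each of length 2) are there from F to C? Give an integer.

1

The shortest distance is 2, and the only length-2 path is F–G–C. So there is exactly 1 shortest path.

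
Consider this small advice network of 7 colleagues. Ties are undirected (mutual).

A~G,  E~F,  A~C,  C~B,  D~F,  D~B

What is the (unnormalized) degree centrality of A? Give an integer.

2

A is directly tied to C and G. That is 2 neighbors, so the degree of A is 2.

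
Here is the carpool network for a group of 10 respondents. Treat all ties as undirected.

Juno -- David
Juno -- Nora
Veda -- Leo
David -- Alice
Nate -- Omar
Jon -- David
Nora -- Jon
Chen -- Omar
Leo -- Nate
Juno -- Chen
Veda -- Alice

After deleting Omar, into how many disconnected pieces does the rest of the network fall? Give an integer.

Omar's neighbors (Chen and Nate) remain reachable from one another through other ties, so the rest of the network stays in one piece.

1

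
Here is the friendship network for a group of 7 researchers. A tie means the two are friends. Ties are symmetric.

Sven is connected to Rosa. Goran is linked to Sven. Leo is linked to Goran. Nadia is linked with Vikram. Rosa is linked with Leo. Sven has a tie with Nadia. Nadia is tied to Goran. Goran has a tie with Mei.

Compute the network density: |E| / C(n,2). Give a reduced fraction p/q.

There are 8 edges and 7 nodes, so the maximum possible is C(7,2) = 21.
Density = 8/21.

8/21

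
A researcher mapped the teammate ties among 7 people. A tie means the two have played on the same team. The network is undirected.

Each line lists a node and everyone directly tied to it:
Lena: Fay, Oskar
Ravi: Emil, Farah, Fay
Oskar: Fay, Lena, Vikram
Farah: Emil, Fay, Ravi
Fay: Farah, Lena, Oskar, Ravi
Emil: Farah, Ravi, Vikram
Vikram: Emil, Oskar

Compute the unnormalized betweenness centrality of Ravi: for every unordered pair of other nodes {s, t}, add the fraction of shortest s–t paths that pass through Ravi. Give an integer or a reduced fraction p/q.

5/6

Pairs whose geodesics pass through Ravi — Emil–Lena: 1/3; Emil–Fay: 1/2.
All other pairs contribute 0.
Summing the contributions gives betweenness(Ravi) = 5/6.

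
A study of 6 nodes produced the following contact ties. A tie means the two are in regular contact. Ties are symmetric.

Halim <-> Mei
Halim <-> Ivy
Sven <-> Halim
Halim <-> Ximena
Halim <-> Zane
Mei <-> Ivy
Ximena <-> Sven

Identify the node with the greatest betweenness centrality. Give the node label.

Halim

Unnormalized betweenness of each node: Halim:8, Ivy:0, Mei:0, Sven:0, Ximena:0, Zane:0.
Halim has the largest value, 8, making it the main broker — the node through which the most shortest paths run.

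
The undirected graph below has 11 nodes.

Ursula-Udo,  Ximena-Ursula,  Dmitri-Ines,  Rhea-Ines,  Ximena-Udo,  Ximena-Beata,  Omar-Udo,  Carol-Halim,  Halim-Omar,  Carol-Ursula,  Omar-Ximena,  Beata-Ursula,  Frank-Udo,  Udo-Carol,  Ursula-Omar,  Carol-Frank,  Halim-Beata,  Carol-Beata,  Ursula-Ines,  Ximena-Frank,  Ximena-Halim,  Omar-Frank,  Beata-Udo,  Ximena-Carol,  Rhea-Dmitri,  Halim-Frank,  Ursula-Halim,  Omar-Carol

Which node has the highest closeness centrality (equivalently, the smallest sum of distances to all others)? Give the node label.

Ursula

Farness (sum of distances to all others) for each node — Beata:17, Carol:15, Dmitri:26, Frank:20, Halim:16, Ines:18, Omar:16, Rhea:26, Udo:16, Ursula:13, Ximena:15.
The smallest farness is 13, for Ursula, so Ursula has the highest closeness.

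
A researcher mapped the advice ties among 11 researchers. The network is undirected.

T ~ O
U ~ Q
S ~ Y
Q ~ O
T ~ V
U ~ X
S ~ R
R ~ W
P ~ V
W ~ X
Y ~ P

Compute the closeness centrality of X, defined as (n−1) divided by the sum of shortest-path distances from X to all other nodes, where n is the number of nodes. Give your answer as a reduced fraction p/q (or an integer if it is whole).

Distances from X: O:3, P:5, Q:2, R:2, S:3, T:4, U:1, V:5, W:1, Y:4. Sum = 30.
n = 11, so closeness = 10/30 = 1/3.

1/3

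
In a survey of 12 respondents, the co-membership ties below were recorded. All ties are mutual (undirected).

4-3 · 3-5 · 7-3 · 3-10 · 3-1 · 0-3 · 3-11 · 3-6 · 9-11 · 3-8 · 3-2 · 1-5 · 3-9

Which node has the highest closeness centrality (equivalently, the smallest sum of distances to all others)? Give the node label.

Farness (sum of distances to all others) for each node — 0:21, 1:20, 2:21, 3:11, 4:21, 5:20, 6:21, 7:21, 8:21, 9:20, 10:21, 11:20.
The smallest farness is 11, for 3, so 3 has the highest closeness.

3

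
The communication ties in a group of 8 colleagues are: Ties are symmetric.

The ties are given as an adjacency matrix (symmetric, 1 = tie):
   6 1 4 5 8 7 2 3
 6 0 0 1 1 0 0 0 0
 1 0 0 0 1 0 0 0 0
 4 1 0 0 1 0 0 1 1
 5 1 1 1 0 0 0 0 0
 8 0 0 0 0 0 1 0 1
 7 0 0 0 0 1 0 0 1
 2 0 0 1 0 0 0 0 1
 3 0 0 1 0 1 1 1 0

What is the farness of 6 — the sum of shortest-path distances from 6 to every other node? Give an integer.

Distances from 6: 1:2, 2:2, 3:2, 4:1, 5:1, 7:3, 8:3.
Sum = 2 + 2 + 2 + 1 + 1 + 3 + 3 = 14.

14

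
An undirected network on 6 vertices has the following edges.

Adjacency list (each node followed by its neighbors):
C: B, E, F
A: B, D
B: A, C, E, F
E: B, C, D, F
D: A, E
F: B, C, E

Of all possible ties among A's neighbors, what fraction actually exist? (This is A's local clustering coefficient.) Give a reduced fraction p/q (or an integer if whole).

A's neighbors: B and D (k = 2).
Possible neighbor pairs: C(2,2) = 1. Edges among them: none → e = 0.
Clustering(A) = 0/1.

0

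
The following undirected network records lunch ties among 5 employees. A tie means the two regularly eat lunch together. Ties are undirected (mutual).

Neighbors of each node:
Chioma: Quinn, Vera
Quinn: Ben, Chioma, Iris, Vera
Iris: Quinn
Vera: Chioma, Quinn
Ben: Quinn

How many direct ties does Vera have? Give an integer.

2

Vera is directly tied to Chioma and Quinn. That is 2 neighbors, so the degree of Vera is 2.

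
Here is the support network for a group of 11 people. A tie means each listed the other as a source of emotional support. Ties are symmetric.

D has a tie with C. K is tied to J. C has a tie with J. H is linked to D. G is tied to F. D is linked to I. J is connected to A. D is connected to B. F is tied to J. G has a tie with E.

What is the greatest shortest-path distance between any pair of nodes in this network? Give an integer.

Eccentricity of each node (its greatest distance to any other): A:4, B:6, C:4, D:5, E:6, F:4, G:5, H:6, I:6, J:3, K:4.
The maximum eccentricity is 6, realized for instance by the pair B–E via B – D – C – J – F – G – E. So the diameter is 6.

6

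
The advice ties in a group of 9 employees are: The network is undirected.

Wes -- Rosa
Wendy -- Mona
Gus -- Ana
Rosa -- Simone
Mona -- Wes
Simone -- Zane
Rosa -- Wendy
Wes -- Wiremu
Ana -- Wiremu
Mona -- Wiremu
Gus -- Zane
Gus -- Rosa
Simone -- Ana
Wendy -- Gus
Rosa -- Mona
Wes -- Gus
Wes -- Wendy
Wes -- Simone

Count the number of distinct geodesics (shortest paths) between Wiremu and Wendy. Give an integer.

The shortest distance is 2. The length-2 paths are: Wiremu–Wes–Wendy; Wiremu–Mona–Wendy.
That gives 2 distinct shortest paths.

2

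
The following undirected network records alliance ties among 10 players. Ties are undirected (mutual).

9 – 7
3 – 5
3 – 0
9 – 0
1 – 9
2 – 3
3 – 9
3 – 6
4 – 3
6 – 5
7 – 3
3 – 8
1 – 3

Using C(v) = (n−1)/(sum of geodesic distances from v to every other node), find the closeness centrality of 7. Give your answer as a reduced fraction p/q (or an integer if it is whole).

Distances from 7: 0:2, 1:2, 2:2, 3:1, 4:2, 5:2, 6:2, 8:2, 9:1. Sum = 16.
n = 10, so closeness = 9/16.

9/16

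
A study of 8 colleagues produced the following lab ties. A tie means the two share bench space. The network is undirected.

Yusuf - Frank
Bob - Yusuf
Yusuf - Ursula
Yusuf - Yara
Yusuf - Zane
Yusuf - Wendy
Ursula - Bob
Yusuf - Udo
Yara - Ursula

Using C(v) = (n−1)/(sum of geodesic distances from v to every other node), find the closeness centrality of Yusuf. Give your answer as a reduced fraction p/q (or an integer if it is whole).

Distances from Yusuf: Bob:1, Frank:1, Udo:1, Ursula:1, Wendy:1, Yara:1, Zane:1. Sum = 7.
n = 8, so closeness = 7/7 = 1.

1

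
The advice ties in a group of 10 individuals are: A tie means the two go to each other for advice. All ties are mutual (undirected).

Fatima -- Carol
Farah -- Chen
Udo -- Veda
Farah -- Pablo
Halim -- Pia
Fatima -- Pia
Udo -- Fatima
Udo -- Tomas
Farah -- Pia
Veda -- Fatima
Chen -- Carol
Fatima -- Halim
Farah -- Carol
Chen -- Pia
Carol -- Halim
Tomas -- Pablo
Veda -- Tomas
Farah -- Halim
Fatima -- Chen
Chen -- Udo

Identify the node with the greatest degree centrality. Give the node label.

Fatima

Degrees — Carol:4, Chen:5, Farah:5, Fatima:6, Halim:4, Pablo:2, Pia:4, Tomas:3, Udo:4, Veda:3.
The maximum is 6, attained only by Fatima.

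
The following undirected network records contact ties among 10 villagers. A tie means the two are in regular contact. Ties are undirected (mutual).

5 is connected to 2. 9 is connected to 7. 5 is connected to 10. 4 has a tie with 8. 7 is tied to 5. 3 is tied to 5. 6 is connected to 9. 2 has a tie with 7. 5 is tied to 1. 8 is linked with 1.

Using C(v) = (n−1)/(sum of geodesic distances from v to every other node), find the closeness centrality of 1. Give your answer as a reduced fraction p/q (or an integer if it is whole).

9/19

Distances from 1: 2:2, 3:2, 4:2, 5:1, 6:4, 7:2, 8:1, 9:3, 10:2. Sum = 19.
n = 10, so closeness = 9/19.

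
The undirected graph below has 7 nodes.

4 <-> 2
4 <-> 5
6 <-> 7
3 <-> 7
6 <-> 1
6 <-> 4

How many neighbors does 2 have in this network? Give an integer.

1

2 is directly tied to 4. That is 1 neighbor, so the degree of 2 is 1.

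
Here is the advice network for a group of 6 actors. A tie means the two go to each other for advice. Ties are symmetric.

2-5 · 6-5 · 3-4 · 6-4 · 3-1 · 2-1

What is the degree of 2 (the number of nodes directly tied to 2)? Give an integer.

2 is directly tied to 1 and 5. That is 2 neighbors, so the degree of 2 is 2.

2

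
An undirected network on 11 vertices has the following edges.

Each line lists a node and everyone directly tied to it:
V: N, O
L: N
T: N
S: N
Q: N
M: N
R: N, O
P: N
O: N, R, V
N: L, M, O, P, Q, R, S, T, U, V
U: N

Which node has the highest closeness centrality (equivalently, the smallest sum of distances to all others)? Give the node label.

N

Farness (sum of distances to all others) for each node — L:19, M:19, N:10, O:17, P:19, Q:19, R:18, S:19, T:19, U:19, V:18.
The smallest farness is 10, for N, so N has the highest closeness.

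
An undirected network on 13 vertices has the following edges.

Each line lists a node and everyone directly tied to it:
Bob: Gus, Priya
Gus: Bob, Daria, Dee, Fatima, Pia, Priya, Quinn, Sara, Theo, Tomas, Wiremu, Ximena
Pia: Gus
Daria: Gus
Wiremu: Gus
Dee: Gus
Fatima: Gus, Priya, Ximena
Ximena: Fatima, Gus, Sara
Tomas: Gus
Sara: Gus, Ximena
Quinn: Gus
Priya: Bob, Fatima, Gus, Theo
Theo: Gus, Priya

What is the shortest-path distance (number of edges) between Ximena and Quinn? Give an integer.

One shortest route is Ximena – Gus – Quinn, which uses 2 edges, and Ximena and Quinn are not directly tied, so nothing shorter exists. So d(Ximena,Quinn) = 2.

2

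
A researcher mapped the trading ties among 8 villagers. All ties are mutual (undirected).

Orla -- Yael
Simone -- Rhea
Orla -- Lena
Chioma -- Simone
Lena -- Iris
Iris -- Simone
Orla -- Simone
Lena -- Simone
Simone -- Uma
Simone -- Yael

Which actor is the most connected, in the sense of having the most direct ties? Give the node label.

Degrees — Chioma:1, Iris:2, Lena:3, Orla:3, Rhea:1, Simone:7, Uma:1, Yael:2.
The maximum is 7, attained only by Simone.

Simone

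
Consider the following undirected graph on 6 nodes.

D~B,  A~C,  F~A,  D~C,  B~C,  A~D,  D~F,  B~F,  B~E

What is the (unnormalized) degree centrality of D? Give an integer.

D is directly tied to A, B, C, and F. That is 4 neighbors, so the degree of D is 4.

4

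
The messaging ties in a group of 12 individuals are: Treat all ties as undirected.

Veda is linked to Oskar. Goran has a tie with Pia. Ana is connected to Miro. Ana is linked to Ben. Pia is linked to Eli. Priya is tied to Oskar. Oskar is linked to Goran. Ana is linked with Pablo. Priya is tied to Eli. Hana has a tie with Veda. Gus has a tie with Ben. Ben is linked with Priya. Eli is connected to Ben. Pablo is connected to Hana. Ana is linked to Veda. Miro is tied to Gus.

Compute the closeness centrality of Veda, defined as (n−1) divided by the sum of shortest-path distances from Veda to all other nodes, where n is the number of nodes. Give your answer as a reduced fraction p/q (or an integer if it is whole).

1/2

Distances from Veda: Ana:1, Ben:2, Eli:3, Goran:2, Gus:3, Hana:1, Miro:2, Oskar:1, Pablo:2, Pia:3, Priya:2. Sum = 22.
n = 12, so closeness = 11/22 = 1/2.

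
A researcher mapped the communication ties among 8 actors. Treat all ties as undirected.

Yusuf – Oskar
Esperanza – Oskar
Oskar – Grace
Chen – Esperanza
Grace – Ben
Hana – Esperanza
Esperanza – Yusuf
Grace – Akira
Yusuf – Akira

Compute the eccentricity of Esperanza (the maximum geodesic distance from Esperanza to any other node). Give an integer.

Distances from Esperanza: Akira:2, Ben:3, Chen:1, Grace:2, Hana:1, Oskar:1, Yusuf:1.
The largest is 3 (to Ben), so the eccentricity of Esperanza is 3.

3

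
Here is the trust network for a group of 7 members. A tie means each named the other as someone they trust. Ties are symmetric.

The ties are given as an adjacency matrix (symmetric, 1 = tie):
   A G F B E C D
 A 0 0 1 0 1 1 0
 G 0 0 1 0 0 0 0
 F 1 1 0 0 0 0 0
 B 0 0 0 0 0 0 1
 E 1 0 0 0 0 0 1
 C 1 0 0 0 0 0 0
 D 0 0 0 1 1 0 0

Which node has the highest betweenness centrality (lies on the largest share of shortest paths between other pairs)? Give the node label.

Unnormalized betweenness of each node: A:11, B:0, C:0, D:5, E:8, F:5, G:0.
A has the largest value, 11, making it the main broker — the node through which the most shortest paths run.

A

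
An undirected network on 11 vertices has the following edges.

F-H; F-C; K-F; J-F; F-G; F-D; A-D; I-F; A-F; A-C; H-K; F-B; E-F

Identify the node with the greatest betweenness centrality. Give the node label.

Unnormalized betweenness of each node: A:1/2, B:0, C:0, D:0, E:0, F:83/2, G:0, H:0, I:0, J:0, K:0.
F has the largest value, 83/2, making it the main broker — the node through which the most shortest paths run.

F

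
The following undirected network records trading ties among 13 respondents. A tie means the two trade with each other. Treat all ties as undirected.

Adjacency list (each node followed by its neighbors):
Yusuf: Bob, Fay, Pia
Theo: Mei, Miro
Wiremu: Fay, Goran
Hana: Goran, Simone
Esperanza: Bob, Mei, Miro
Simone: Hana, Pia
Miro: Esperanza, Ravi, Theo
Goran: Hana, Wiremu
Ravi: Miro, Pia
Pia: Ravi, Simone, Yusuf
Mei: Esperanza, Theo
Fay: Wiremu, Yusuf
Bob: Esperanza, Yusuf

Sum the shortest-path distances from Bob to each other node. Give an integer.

Distances from Bob: Esperanza:1, Fay:2, Goran:4, Hana:4, Mei:2, Miro:2, Pia:2, Ravi:3, Simone:3, Theo:3, Wiremu:3, Yusuf:1.
Sum = 1 + 2 + 4 + 4 + 2 + 2 + 2 + 3 + 3 + 3 + 3 + 1 = 30.

30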